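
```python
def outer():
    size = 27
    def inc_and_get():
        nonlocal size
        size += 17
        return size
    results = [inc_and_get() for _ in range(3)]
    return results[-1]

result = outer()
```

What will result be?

Step 1: size = 27.
Step 2: Three calls to inc_and_get(), each adding 17.
Step 3: Last value = 27 + 17 * 3 = 78

The answer is 78.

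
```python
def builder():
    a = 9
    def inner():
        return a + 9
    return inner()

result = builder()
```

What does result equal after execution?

Step 1: builder() defines a = 9.
Step 2: inner() reads a = 9 from enclosing scope, returns 9 + 9 = 18.
Step 3: result = 18

The answer is 18.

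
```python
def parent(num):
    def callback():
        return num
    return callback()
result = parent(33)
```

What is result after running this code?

Step 1: parent(33) binds parameter num = 33.
Step 2: callback() looks up num in enclosing scope and finds the parameter num = 33.
Step 3: result = 33

The answer is 33.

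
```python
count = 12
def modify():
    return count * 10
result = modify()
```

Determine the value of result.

Step 1: count = 12 is defined globally.
Step 2: modify() looks up count from global scope = 12, then computes 12 * 10 = 120.
Step 3: result = 120

The answer is 120.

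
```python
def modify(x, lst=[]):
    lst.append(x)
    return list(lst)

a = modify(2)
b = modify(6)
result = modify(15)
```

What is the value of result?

Step 1: Default list is shared. list() creates copies for return values.
Step 2: Internal list grows: [2] -> [2, 6] -> [2, 6, 15].
Step 3: result = [2, 6, 15]

The answer is [2, 6, 15].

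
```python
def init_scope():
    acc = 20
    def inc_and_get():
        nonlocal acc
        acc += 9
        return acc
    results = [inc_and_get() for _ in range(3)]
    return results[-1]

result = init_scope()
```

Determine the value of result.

Step 1: acc = 20.
Step 2: Three calls to inc_and_get(), each adding 9.
Step 3: Last value = 20 + 9 * 3 = 47

The answer is 47.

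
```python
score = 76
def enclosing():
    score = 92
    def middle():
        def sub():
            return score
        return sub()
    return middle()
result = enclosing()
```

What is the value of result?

Step 1: enclosing() defines score = 92. middle() and sub() have no local score.
Step 2: sub() checks local (none), enclosing middle() (none), enclosing enclosing() and finds score = 92.
Step 3: result = 92

The answer is 92.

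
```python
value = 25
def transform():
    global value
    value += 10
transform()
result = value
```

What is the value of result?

Step 1: value = 25 globally.
Step 2: transform() modifies global value: value += 10 = 35.
Step 3: result = 35

The answer is 35.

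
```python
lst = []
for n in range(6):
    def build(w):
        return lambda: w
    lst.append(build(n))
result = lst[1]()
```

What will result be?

Step 1: build(n) creates a new scope capturing w = n at call time.
Step 2: lst[1] = build(1), so its lambda captures w = 1.
Step 3: result = 1 (closure factory fixes late binding)

The answer is 1.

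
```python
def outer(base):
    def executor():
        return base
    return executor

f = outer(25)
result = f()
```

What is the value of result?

Step 1: outer(25) creates closure capturing base = 25.
Step 2: f() returns the captured base = 25.
Step 3: result = 25

The answer is 25.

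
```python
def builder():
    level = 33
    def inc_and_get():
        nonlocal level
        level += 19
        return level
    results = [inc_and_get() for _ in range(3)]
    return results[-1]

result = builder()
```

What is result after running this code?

Step 1: level = 33.
Step 2: Three calls to inc_and_get(), each adding 19.
Step 3: Last value = 33 + 19 * 3 = 90

The answer is 90.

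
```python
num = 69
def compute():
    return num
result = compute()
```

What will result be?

Step 1: num = 69 is defined in the global scope.
Step 2: compute() looks up num. No local num exists, so Python checks the global scope via LEGB rule and finds num = 69.
Step 3: result = 69

The answer is 69.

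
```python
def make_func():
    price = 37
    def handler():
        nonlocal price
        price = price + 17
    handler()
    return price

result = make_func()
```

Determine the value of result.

Step 1: make_func() sets price = 37.
Step 2: handler() uses nonlocal to modify price in make_func's scope: price = 37 + 17 = 54.
Step 3: make_func() returns the modified price = 54

The answer is 54.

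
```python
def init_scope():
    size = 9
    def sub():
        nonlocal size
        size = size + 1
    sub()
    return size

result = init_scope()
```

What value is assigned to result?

Step 1: init_scope() sets size = 9.
Step 2: sub() uses nonlocal to modify size in init_scope's scope: size = 9 + 1 = 10.
Step 3: init_scope() returns the modified size = 10

The answer is 10.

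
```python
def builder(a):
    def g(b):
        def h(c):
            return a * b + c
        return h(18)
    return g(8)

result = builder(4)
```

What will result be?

Step 1: a = 4, b = 8, c = 18.
Step 2: h() computes a * b + c = 4 * 8 + 18 = 50.
Step 3: result = 50

The answer is 50.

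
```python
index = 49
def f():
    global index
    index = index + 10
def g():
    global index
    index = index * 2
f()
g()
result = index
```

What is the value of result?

Step 1: index = 49.
Step 2: f() adds 10: index = 49 + 10 = 59.
Step 3: g() doubles: index = 59 * 2 = 118.
Step 4: result = 118

The answer is 118.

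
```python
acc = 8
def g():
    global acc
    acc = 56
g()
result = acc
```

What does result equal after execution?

Step 1: acc = 8 globally.
Step 2: g() declares global acc and sets it to 56.
Step 3: After g(), global acc = 56. result = 56

The answer is 56.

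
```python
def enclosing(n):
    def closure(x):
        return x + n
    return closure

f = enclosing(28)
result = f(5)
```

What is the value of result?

Step 1: enclosing(28) creates a closure that captures n = 28.
Step 2: f(5) calls the closure with x = 5, returning 5 + 28 = 33.
Step 3: result = 33

The answer is 33.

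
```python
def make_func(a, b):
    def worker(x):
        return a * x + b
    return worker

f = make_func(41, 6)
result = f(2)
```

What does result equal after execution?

Step 1: make_func(41, 6) captures a = 41, b = 6.
Step 2: f(2) computes 41 * 2 + 6 = 88.
Step 3: result = 88

The answer is 88.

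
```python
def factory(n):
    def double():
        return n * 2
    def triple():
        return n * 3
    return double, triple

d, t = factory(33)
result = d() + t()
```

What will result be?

Step 1: Both closures capture the same n = 33.
Step 2: d() = 33 * 2 = 66, t() = 33 * 3 = 99.
Step 3: result = 66 + 99 = 165

The answer is 165.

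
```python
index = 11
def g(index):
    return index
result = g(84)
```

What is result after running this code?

Step 1: Global index = 11.
Step 2: g(84) takes parameter index = 84, which shadows the global.
Step 3: result = 84

The answer is 84.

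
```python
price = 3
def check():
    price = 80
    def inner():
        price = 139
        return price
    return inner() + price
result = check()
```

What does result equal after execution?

Step 1: check() has local price = 80. inner() has local price = 139.
Step 2: inner() returns its local price = 139.
Step 3: check() returns 139 + its own price (80) = 219

The answer is 219.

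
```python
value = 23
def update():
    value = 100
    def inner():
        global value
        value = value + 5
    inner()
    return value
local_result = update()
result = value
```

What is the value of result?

Step 1: Global value = 23. update() creates local value = 100.
Step 2: inner() declares global value and adds 5: global value = 23 + 5 = 28.
Step 3: update() returns its local value = 100 (unaffected by inner).
Step 4: result = global value = 28

The answer is 28.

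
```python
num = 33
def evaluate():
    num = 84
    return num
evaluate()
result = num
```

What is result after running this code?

Step 1: num = 33 globally.
Step 2: evaluate() creates a LOCAL num = 84 (no global keyword!).
Step 3: The global num is unchanged. result = 33

The answer is 33.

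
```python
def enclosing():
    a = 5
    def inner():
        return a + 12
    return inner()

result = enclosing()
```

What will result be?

Step 1: enclosing() defines a = 5.
Step 2: inner() reads a = 5 from enclosing scope, returns 5 + 12 = 17.
Step 3: result = 17

The answer is 17.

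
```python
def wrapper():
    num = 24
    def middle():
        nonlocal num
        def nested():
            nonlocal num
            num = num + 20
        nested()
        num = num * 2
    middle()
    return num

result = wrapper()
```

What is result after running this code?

Step 1: num = 24.
Step 2: nested() adds 20: num = 24 + 20 = 44.
Step 3: middle() doubles: num = 44 * 2 = 88.
Step 4: result = 88

The answer is 88.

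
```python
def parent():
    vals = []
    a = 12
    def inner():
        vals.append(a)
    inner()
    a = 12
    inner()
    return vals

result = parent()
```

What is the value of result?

Step 1: a = 12. inner() appends current a to vals.
Step 2: First inner(): appends 12. Then a = 12.
Step 3: Second inner(): appends 12 (closure sees updated a). result = [12, 12]

The answer is [12, 12].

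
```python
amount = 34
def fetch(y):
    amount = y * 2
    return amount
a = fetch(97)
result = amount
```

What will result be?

Step 1: Global amount = 34.
Step 2: fetch(97) creates local amount = 97 * 2 = 194.
Step 3: Global amount unchanged because no global keyword. result = 34

The answer is 34.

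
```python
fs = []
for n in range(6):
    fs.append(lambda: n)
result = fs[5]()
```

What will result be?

Step 1: The loop creates 6 lambdas, all referencing the same variable n.
Step 2: After the loop, n = 5 (final value).
Step 3: fs[5]() looks up n at call time and finds 5. This is the late binding gotcha. result = 5

The answer is 5.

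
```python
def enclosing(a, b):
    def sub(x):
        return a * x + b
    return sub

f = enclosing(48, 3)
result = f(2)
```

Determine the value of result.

Step 1: enclosing(48, 3) captures a = 48, b = 3.
Step 2: f(2) computes 48 * 2 + 3 = 99.
Step 3: result = 99

The answer is 99.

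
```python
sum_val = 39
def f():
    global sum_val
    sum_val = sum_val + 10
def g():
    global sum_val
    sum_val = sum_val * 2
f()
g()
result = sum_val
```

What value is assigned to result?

Step 1: sum_val = 39.
Step 2: f() adds 10: sum_val = 39 + 10 = 49.
Step 3: g() doubles: sum_val = 49 * 2 = 98.
Step 4: result = 98

The answer is 98.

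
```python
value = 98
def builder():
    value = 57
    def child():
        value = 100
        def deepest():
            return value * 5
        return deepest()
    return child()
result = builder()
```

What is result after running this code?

Step 1: deepest() looks up value through LEGB: not local, finds value = 100 in enclosing child().
Step 2: Returns 100 * 5 = 500.
Step 3: result = 500

The answer is 500.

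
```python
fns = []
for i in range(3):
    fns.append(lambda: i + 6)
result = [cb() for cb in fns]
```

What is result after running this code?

Step 1: All lambdas capture i by reference. After the loop, i = 2.
Step 2: Each call returns 2 + 6 = 8.
Step 3: result = [8, 8, 8]

The answer is [8, 8, 8].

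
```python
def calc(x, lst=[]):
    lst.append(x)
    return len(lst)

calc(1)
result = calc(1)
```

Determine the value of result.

Step 1: Mutable default list persists between calls.
Step 2: First call: lst = [1], len = 1. Second call: lst = [1, 1], len = 2.
Step 3: result = 2

The answer is 2.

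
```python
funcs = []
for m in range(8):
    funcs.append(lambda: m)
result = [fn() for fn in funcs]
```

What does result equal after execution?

Step 1: All 8 lambdas share the same variable m.
Step 2: After the loop, m = 7.
Step 3: Each call returns 7. result = [7, 7, 7, 7, 7, 7, 7, 7]

The answer is [7, 7, 7, 7, 7, 7, 7, 7].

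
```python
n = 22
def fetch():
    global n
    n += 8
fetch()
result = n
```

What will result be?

Step 1: n = 22 globally.
Step 2: fetch() modifies global n: n += 8 = 30.
Step 3: result = 30

The answer is 30.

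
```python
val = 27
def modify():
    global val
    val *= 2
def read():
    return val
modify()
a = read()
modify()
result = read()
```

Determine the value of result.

Step 1: val = 27.
Step 2: First modify(): val = 27 * 2 = 54.
Step 3: Second modify(): val = 54 * 2 = 108.
Step 4: read() returns 108

The answer is 108.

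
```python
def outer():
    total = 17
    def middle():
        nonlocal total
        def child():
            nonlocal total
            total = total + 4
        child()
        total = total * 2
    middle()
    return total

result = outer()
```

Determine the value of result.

Step 1: total = 17.
Step 2: child() adds 4: total = 17 + 4 = 21.
Step 3: middle() doubles: total = 21 * 2 = 42.
Step 4: result = 42

The answer is 42.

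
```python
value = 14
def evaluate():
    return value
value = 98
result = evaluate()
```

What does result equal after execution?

Step 1: value is first set to 14, then reassigned to 98.
Step 2: evaluate() is called after the reassignment, so it looks up the current global value = 98.
Step 3: result = 98

The answer is 98.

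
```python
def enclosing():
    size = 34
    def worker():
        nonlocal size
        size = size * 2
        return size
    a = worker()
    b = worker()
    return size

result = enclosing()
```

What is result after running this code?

Step 1: size starts at 34.
Step 2: First worker(): size = 34 * 2 = 68.
Step 3: Second worker(): size = 68 * 2 = 136.
Step 4: result = 136

The answer is 136.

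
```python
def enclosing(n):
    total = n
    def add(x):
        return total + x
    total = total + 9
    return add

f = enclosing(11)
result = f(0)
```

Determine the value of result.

Step 1: enclosing(11) sets total = 11, then total = 11 + 9 = 20.
Step 2: Closures capture by reference, so add sees total = 20.
Step 3: f(0) returns 20 + 0 = 20

The answer is 20.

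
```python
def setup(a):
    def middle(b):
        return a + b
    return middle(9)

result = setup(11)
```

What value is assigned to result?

Step 1: setup(11) passes a = 11.
Step 2: middle(9) has b = 9, reads a = 11 from enclosing.
Step 3: result = 11 + 9 = 20

The answer is 20.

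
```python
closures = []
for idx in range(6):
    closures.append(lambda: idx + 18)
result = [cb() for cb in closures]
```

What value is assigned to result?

Step 1: All lambdas capture idx by reference. After the loop, idx = 5.
Step 2: Each call returns 5 + 18 = 23.
Step 3: result = [23, 23, 23, 23, 23, 23]

The answer is [23, 23, 23, 23, 23, 23].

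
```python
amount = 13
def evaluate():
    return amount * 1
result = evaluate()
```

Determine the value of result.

Step 1: amount = 13 is defined globally.
Step 2: evaluate() looks up amount from global scope = 13, then computes 13 * 1 = 13.
Step 3: result = 13

The answer is 13.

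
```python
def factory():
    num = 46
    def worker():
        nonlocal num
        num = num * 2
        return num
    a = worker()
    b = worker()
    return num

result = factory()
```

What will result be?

Step 1: num starts at 46.
Step 2: First worker(): num = 46 * 2 = 92.
Step 3: Second worker(): num = 92 * 2 = 184.
Step 4: result = 184

The answer is 184.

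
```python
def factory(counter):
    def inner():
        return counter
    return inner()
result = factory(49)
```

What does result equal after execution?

Step 1: factory(49) binds parameter counter = 49.
Step 2: inner() looks up counter in enclosing scope and finds the parameter counter = 49.
Step 3: result = 49

The answer is 49.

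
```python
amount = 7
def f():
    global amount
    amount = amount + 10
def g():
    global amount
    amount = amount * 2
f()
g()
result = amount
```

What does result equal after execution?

Step 1: amount = 7.
Step 2: f() adds 10: amount = 7 + 10 = 17.
Step 3: g() doubles: amount = 17 * 2 = 34.
Step 4: result = 34

The answer is 34.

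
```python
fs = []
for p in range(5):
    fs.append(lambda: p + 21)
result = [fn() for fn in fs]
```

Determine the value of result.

Step 1: All lambdas capture p by reference. After the loop, p = 4.
Step 2: Each call returns 4 + 21 = 25.
Step 3: result = [25, 25, 25, 25, 25]

The answer is [25, 25, 25, 25, 25].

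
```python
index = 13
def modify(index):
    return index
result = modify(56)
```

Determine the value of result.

Step 1: Global index = 13.
Step 2: modify(56) takes parameter index = 56, which shadows the global.
Step 3: result = 56

The answer is 56.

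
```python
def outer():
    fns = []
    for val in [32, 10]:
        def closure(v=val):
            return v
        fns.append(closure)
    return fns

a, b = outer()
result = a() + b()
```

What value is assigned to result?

Step 1: Default argument v=val captures val at each iteration.
Step 2: a() returns 32 (captured at first iteration), b() returns 10 (captured at second).
Step 3: result = 32 + 10 = 42

The answer is 42.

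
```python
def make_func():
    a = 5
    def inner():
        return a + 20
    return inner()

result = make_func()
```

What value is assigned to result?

Step 1: make_func() defines a = 5.
Step 2: inner() reads a = 5 from enclosing scope, returns 5 + 20 = 25.
Step 3: result = 25

The answer is 25.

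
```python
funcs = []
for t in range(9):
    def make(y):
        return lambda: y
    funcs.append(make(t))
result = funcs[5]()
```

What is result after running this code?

Step 1: make(t) creates a new scope capturing y = t at call time.
Step 2: funcs[5] = make(5), so its lambda captures y = 5.
Step 3: result = 5 (closure factory fixes late binding)

The answer is 5.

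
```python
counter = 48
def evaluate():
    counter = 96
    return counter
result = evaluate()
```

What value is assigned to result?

Step 1: Global counter = 48.
Step 2: evaluate() creates local counter = 96, shadowing the global.
Step 3: Returns local counter = 96. result = 96

The answer is 96.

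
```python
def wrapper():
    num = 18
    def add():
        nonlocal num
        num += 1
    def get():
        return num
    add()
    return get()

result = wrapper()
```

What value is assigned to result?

Step 1: num = 18. add() modifies it via nonlocal, get() reads it.
Step 2: add() makes num = 18 + 1 = 19.
Step 3: get() returns 19. result = 19

The answer is 19.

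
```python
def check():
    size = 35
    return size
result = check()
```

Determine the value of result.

Step 1: check() defines size = 35 in its local scope.
Step 2: return size finds the local variable size = 35.
Step 3: result = 35

The answer is 35.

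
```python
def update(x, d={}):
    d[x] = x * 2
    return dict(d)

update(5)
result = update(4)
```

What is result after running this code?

Step 1: Mutable default dict is shared across calls.
Step 2: First call adds 5: 10. Second call adds 4: 8.
Step 3: result = {5: 10, 4: 8}

The answer is {5: 10, 4: 8}.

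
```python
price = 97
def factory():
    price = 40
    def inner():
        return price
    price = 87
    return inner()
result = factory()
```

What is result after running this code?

Step 1: factory() sets price = 40, then later price = 87.
Step 2: inner() is called after price is reassigned to 87. Closures capture variables by reference, not by value.
Step 3: result = 87

The answer is 87.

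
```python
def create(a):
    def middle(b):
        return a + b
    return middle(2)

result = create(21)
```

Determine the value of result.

Step 1: create(21) passes a = 21.
Step 2: middle(2) has b = 2, reads a = 21 from enclosing.
Step 3: result = 21 + 2 = 23

The answer is 23.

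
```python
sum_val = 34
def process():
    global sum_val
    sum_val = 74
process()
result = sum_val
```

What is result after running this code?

Step 1: sum_val = 34 globally.
Step 2: process() declares global sum_val and sets it to 74.
Step 3: After process(), global sum_val = 74. result = 74

The answer is 74.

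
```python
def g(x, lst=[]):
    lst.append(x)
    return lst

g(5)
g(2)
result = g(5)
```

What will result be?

Step 1: Mutable default argument gotcha! The list [] is created once.
Step 2: Each call appends to the SAME list: [5], [5, 2], [5, 2, 5].
Step 3: result = [5, 2, 5]

The answer is [5, 2, 5].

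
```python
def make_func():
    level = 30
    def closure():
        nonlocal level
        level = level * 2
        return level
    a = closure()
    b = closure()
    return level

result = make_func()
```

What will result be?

Step 1: level starts at 30.
Step 2: First closure(): level = 30 * 2 = 60.
Step 3: Second closure(): level = 60 * 2 = 120.
Step 4: result = 120

The answer is 120.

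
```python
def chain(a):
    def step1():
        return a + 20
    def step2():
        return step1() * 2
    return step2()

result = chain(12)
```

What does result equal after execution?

Step 1: chain(12) captures a = 12.
Step 2: step2() calls step1() which returns 12 + 20 = 32.
Step 3: step2() returns 32 * 2 = 64

The answer is 64.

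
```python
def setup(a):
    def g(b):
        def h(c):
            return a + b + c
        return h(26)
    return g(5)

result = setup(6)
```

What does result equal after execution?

Step 1: a = 6, b = 5, c = 26 across three nested scopes.
Step 2: h() accesses all three via LEGB rule.
Step 3: result = 6 + 5 + 26 = 37

The answer is 37.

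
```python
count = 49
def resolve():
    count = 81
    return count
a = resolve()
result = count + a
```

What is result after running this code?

Step 1: Global count = 49. resolve() returns local count = 81.
Step 2: a = 81. Global count still = 49.
Step 3: result = 49 + 81 = 130

The answer is 130.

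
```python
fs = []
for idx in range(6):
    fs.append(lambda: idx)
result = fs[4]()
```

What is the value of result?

Step 1: The loop creates 6 lambdas, all referencing the same variable idx.
Step 2: After the loop, idx = 5 (final value).
Step 3: fs[4]() looks up idx at call time and finds 5. This is the late binding gotcha. result = 5

The answer is 5.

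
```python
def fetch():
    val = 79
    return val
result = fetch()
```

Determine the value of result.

Step 1: fetch() defines val = 79 in its local scope.
Step 2: return val finds the local variable val = 79.
Step 3: result = 79

The answer is 79.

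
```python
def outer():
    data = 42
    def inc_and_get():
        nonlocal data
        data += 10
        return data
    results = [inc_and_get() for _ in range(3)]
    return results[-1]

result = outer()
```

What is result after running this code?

Step 1: data = 42.
Step 2: Three calls to inc_and_get(), each adding 10.
Step 3: Last value = 42 + 10 * 3 = 72

The answer is 72.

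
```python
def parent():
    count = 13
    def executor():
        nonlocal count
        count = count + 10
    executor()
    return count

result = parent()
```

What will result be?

Step 1: parent() sets count = 13.
Step 2: executor() uses nonlocal to modify count in parent's scope: count = 13 + 10 = 23.
Step 3: parent() returns the modified count = 23

The answer is 23.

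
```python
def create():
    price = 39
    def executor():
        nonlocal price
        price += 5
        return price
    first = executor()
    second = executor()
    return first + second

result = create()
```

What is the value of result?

Step 1: price starts at 39.
Step 2: First call: price = 39 + 5 = 44, returns 44.
Step 3: Second call: price = 44 + 5 = 49, returns 49.
Step 4: result = 44 + 49 = 93

The answer is 93.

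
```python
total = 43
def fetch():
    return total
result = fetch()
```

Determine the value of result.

Step 1: total = 43 is defined in the global scope.
Step 2: fetch() looks up total. No local total exists, so Python checks the global scope via LEGB rule and finds total = 43.
Step 3: result = 43

The answer is 43.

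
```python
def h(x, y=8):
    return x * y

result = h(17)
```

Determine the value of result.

Step 1: h(17) uses default y = 8.
Step 2: Returns 17 * 8 = 136.
Step 3: result = 136

The answer is 136.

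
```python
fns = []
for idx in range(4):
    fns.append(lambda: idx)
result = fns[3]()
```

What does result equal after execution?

Step 1: The loop creates 4 lambdas, all referencing the same variable idx.
Step 2: After the loop, idx = 3 (final value).
Step 3: fns[3]() looks up idx at call time and finds 3. This is the late binding gotcha. result = 3

The answer is 3.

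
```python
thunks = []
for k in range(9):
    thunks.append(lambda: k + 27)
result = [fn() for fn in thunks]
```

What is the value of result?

Step 1: All lambdas capture k by reference. After the loop, k = 8.
Step 2: Each call returns 8 + 27 = 35.
Step 3: result = [35, 35, 35, 35, 35, 35, 35, 35, 35]

The answer is [35, 35, 35, 35, 35, 35, 35, 35, 35].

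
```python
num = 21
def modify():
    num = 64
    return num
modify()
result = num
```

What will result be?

Step 1: Global num = 21.
Step 2: modify() creates local num = 64 (shadow, not modification).
Step 3: After modify() returns, global num is unchanged. result = 21

The answer is 21.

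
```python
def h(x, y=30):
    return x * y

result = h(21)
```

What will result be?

Step 1: h(21) uses default y = 30.
Step 2: Returns 21 * 30 = 630.
Step 3: result = 630

The answer is 630.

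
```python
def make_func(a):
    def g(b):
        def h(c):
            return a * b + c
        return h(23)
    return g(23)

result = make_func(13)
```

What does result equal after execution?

Step 1: a = 13, b = 23, c = 23.
Step 2: h() computes a * b + c = 13 * 23 + 23 = 322.
Step 3: result = 322

The answer is 322.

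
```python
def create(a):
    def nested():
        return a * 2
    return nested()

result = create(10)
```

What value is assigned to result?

Step 1: create(10) binds parameter a = 10.
Step 2: nested() accesses a = 10 from enclosing scope.
Step 3: result = 10 * 2 = 20

The answer is 20.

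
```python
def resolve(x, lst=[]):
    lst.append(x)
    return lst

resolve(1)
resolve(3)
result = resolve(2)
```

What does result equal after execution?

Step 1: Mutable default argument gotcha! The list [] is created once.
Step 2: Each call appends to the SAME list: [1], [1, 3], [1, 3, 2].
Step 3: result = [1, 3, 2]

The answer is [1, 3, 2].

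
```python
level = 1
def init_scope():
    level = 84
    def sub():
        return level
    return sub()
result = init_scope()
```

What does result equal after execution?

Step 1: level = 1 globally, but init_scope() defines level = 84 locally.
Step 2: sub() looks up level. Not in local scope, so checks enclosing scope (init_scope) and finds level = 84.
Step 3: result = 84

The answer is 84.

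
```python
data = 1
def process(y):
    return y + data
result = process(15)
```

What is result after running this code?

Step 1: data = 1 is defined globally.
Step 2: process(15) uses parameter y = 15 and looks up data from global scope = 1.
Step 3: result = 15 + 1 = 16

The answer is 16.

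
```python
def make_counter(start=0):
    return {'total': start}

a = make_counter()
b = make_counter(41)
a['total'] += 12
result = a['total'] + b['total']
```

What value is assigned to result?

Step 1: make_counter() returns a new dict each call (immutable default 0).
Step 2: a = {'total': 0}, b = {'total': 41}.
Step 3: a['total'] += 12 = 12. result = 12 + 41 = 53

The answer is 53.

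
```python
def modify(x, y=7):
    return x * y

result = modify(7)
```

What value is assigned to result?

Step 1: modify(7) uses default y = 7.
Step 2: Returns 7 * 7 = 49.
Step 3: result = 49

The answer is 49.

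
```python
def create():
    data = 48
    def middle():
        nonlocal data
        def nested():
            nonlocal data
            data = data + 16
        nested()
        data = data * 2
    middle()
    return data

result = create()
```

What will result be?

Step 1: data = 48.
Step 2: nested() adds 16: data = 48 + 16 = 64.
Step 3: middle() doubles: data = 64 * 2 = 128.
Step 4: result = 128

The answer is 128.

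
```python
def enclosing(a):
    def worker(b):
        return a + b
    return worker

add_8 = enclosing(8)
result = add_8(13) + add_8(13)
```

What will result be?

Step 1: add_8 captures a = 8.
Step 2: add_8(13) = 8 + 13 = 21, called twice.
Step 3: result = 21 + 21 = 42

The answer is 42.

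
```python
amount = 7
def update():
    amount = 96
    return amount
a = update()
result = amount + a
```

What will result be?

Step 1: Global amount = 7. update() returns local amount = 96.
Step 2: a = 96. Global amount still = 7.
Step 3: result = 7 + 96 = 103

The answer is 103.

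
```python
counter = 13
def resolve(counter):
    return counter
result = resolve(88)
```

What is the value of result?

Step 1: Global counter = 13.
Step 2: resolve(88) takes parameter counter = 88, which shadows the global.
Step 3: result = 88

The answer is 88.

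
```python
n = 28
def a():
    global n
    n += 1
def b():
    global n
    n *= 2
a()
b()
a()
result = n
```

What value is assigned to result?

Step 1: n = 28.
Step 2: a(): n = 28 + 1 = 29.
Step 3: b(): n = 29 * 2 = 58.
Step 4: a(): n = 58 + 1 = 59

The answer is 59.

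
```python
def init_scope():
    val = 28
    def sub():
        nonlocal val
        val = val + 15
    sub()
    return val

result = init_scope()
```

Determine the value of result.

Step 1: init_scope() sets val = 28.
Step 2: sub() uses nonlocal to modify val in init_scope's scope: val = 28 + 15 = 43.
Step 3: init_scope() returns the modified val = 43

The answer is 43.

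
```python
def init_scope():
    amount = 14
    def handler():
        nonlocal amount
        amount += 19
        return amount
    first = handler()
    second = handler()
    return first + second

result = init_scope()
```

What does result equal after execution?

Step 1: amount starts at 14.
Step 2: First call: amount = 14 + 19 = 33, returns 33.
Step 3: Second call: amount = 33 + 19 = 52, returns 52.
Step 4: result = 33 + 52 = 85

The answer is 85.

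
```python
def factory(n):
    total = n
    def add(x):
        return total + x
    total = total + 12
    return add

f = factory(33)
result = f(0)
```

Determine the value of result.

Step 1: factory(33) sets total = 33, then total = 33 + 12 = 45.
Step 2: Closures capture by reference, so add sees total = 45.
Step 3: f(0) returns 45 + 0 = 45

The answer is 45.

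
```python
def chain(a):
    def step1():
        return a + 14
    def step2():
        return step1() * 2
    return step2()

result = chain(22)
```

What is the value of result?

Step 1: chain(22) captures a = 22.
Step 2: step2() calls step1() which returns 22 + 14 = 36.
Step 3: step2() returns 36 * 2 = 72

The answer is 72.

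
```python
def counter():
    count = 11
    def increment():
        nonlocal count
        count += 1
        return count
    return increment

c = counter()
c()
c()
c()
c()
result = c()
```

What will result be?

Step 1: counter() creates closure with count = 11.
Step 2: Each c() call increments count via nonlocal. After 5 calls: 11 + 5 = 16.
Step 3: result = 16

The answer is 16.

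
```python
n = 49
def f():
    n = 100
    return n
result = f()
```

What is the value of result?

Step 1: Global n = 49.
Step 2: f() creates local n = 100, shadowing the global.
Step 3: Returns local n = 100. result = 100

The answer is 100.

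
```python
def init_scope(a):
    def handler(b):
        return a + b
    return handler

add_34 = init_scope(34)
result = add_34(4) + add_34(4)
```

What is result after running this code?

Step 1: add_34 captures a = 34.
Step 2: add_34(4) = 34 + 4 = 38, called twice.
Step 3: result = 38 + 38 = 76

The answer is 76.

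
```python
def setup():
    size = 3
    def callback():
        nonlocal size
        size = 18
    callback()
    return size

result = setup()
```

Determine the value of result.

Step 1: setup() sets size = 3.
Step 2: callback() uses nonlocal to reassign size = 18.
Step 3: result = 18

The answer is 18.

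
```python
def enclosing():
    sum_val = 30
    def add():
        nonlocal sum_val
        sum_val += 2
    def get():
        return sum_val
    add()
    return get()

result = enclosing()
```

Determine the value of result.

Step 1: sum_val = 30. add() modifies it via nonlocal, get() reads it.
Step 2: add() makes sum_val = 30 + 2 = 32.
Step 3: get() returns 32. result = 32

The answer is 32.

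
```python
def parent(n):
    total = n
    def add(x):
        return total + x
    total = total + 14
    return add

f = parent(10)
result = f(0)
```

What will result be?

Step 1: parent(10) sets total = 10, then total = 10 + 14 = 24.
Step 2: Closures capture by reference, so add sees total = 24.
Step 3: f(0) returns 24 + 0 = 24

The answer is 24.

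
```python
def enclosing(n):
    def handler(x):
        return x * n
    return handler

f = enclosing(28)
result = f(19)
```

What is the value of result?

Step 1: enclosing(28) creates a closure capturing n = 28.
Step 2: f(19) computes 19 * 28 = 532.
Step 3: result = 532

The answer is 532.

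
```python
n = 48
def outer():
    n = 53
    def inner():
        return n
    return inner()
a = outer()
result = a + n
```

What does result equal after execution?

Step 1: outer() has local n = 53. inner() reads from enclosing.
Step 2: outer() returns 53. Global n = 48 unchanged.
Step 3: result = 53 + 48 = 101

The answer is 101.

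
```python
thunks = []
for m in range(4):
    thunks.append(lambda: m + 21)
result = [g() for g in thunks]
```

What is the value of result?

Step 1: All lambdas capture m by reference. After the loop, m = 3.
Step 2: Each call returns 3 + 21 = 24.
Step 3: result = [24, 24, 24, 24]

The answer is [24, 24, 24, 24].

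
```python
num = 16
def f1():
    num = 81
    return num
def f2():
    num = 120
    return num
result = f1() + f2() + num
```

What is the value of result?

Step 1: Each function shadows global num with its own local.
Step 2: f1() returns 81, f2() returns 120.
Step 3: Global num = 16 is unchanged. result = 81 + 120 + 16 = 217

The answer is 217.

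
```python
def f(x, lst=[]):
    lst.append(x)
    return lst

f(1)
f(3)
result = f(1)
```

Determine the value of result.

Step 1: Mutable default argument gotcha! The list [] is created once.
Step 2: Each call appends to the SAME list: [1], [1, 3], [1, 3, 1].
Step 3: result = [1, 3, 1]

The answer is [1, 3, 1].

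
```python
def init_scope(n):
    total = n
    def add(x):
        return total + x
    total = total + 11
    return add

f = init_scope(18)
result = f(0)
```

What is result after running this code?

Step 1: init_scope(18) sets total = 18, then total = 18 + 11 = 29.
Step 2: Closures capture by reference, so add sees total = 29.
Step 3: f(0) returns 29 + 0 = 29

The answer is 29.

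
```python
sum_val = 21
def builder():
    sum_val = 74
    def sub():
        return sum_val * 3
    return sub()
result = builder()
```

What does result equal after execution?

Step 1: builder() shadows global sum_val with sum_val = 74.
Step 2: sub() finds sum_val = 74 in enclosing scope, computes 74 * 3 = 222.
Step 3: result = 222

The answer is 222.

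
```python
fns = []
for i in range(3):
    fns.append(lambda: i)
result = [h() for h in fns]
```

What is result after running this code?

Step 1: All 3 lambdas share the same variable i.
Step 2: After the loop, i = 2.
Step 3: Each call returns 2. result = [2, 2, 2]

The answer is [2, 2, 2].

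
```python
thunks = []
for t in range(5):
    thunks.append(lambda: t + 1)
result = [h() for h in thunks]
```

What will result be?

Step 1: All lambdas capture t by reference. After the loop, t = 4.
Step 2: Each call returns 4 + 1 = 5.
Step 3: result = [5, 5, 5, 5, 5]

The answer is [5, 5, 5, 5, 5].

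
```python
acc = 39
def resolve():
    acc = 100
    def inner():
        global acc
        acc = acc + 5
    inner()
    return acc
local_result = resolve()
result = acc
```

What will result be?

Step 1: Global acc = 39. resolve() creates local acc = 100.
Step 2: inner() declares global acc and adds 5: global acc = 39 + 5 = 44.
Step 3: resolve() returns its local acc = 100 (unaffected by inner).
Step 4: result = global acc = 44

The answer is 44.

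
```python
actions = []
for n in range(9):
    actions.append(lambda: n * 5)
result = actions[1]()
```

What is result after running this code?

Step 1: All lambdas reference the same variable n (late binding).
Step 2: After the loop, n = 8. Every lambda returns n * 5.
Step 3: actions[1]() = 8 * 5 = 40

The answer is 40.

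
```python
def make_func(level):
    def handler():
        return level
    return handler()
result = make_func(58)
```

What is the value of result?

Step 1: make_func(58) binds parameter level = 58.
Step 2: handler() looks up level in enclosing scope and finds the parameter level = 58.
Step 3: result = 58

The answer is 58.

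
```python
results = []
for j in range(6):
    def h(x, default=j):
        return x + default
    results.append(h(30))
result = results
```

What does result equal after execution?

Step 1: Default argument default=j is evaluated at function definition time.
Step 2: Each iteration creates h with default = current j value.
Step 3: h(30) returns 30 + default. results = [30, 31, 32, 33, 34, 35]

The answer is [30, 31, 32, 33, 34, 35].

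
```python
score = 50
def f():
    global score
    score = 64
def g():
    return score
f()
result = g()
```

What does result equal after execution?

Step 1: score = 50.
Step 2: f() sets global score = 64.
Step 3: g() reads global score = 64. result = 64

The answer is 64.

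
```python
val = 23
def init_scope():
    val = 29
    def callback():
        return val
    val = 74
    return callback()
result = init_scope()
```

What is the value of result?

Step 1: init_scope() sets val = 29, then later val = 74.
Step 2: callback() is called after val is reassigned to 74. Closures capture variables by reference, not by value.
Step 3: result = 74

The answer is 74.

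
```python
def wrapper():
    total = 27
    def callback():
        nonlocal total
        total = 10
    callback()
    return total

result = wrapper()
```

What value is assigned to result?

Step 1: wrapper() sets total = 27.
Step 2: callback() uses nonlocal to reassign total = 10.
Step 3: result = 10

The answer is 10.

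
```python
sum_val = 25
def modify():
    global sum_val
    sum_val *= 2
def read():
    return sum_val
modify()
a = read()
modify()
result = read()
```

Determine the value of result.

Step 1: sum_val = 25.
Step 2: First modify(): sum_val = 25 * 2 = 50.
Step 3: Second modify(): sum_val = 50 * 2 = 100.
Step 4: read() returns 100

The answer is 100.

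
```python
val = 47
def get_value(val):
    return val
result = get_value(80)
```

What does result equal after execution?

Step 1: Global val = 47.
Step 2: get_value(80) takes parameter val = 80, which shadows the global.
Step 3: result = 80

The answer is 80.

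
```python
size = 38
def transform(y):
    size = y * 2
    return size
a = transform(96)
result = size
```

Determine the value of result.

Step 1: Global size = 38.
Step 2: transform(96) creates local size = 96 * 2 = 192.
Step 3: Global size unchanged because no global keyword. result = 38

The answer is 38.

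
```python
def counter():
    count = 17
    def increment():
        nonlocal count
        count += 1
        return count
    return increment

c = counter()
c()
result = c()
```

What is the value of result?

Step 1: counter() creates closure with count = 17.
Step 2: Each c() call increments count via nonlocal. After 2 calls: 17 + 2 = 19.
Step 3: result = 19

The answer is 19.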